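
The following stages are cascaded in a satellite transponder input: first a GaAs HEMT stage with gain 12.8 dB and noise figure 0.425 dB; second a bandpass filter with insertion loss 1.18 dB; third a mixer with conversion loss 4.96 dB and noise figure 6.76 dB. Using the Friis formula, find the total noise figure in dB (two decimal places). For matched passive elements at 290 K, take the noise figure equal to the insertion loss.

Convert to linear (a loss of L dB is a gain of −L dB): F_i = 10^(NF_i/10), G_i = 10^(G_i,dB/10)
  Stage 1: F_1 = 10^(0.425/10) = 1.103, G_1 = 10^(12.8/10) = 19.05
  Stage 2: F_2 = 10^(1.18/10) = 1.312, G_2 = 10^(−1.18/10) = 0.7621
  Stage 3: F_3 = 10^(6.76/10) = 4.742, G_3 = 10^(−4.96/10) = 0.3192
Friis cascade:
  F = 1.103 + (1.312 − 1)/19.05 + (4.742 − 1)/14.52 = 1.377
NF = 10 log₁₀(1.377) = 1.39 dB

1.39 dB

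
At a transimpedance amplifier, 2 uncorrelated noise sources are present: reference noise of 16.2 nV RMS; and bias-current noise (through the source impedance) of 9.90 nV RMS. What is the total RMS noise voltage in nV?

19.0 nV

Uncorrelated sources add in power (mean-square): V_tot = √(ΣV_i²)
V_tot = √[(1.62×10⁻⁸)² + (9.90×10⁻⁹)²] = 1.90×10⁻⁸ V = 19.0 nV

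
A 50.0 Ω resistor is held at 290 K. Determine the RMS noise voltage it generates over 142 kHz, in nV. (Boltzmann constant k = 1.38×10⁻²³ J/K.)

337 nV

V_n = √(4kTRB)
4kTRB = 4 × 1.38×10⁻²³ × 290 × 5.00×10¹ × 1.42×10⁵ = 1.14×10⁻¹³ V²
V_n = √(1.14×10⁻¹³) = 3.37×10⁻⁷ V = 337 nV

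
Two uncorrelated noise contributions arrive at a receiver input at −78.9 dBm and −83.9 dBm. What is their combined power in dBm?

Convert to linear, add, convert back:
P₁ = 1.29×10⁻¹¹ W, P₂ = 4.07×10⁻¹² W
P_tot = 1.70×10⁻¹¹ W → 10 log₁₀(P_tot / 10⁻³) = −77.7 dBm

−77.7 dBm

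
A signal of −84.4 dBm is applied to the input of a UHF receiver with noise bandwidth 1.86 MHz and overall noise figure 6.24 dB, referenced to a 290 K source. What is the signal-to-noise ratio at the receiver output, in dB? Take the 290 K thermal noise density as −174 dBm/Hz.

Noise floor: N = −174 + 10 log₁₀(B) + NF
10 log₁₀(1.86×10⁶) = 62.7 dB
N = −174 + 62.7 + 6.24 = −105.06 dBm
SNR = P_sig − N = −84.4 − (−105.06) = 20.66 dB → 20.7 dB

20.7 dB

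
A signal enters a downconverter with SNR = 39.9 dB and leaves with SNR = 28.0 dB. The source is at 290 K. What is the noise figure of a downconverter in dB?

11.9 dB

NF (dB) = SNR_in(dB) − SNR_out(dB) when the source is at T₀
NF = 39.9 − 28.0 = 11.9 dB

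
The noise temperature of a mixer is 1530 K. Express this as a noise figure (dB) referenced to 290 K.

F = 1 + T_e/T₀ = 1 + 1530/290 = 6.27586
NF = 10 log₁₀(6.27586) = 7.98 dB

7.98 dB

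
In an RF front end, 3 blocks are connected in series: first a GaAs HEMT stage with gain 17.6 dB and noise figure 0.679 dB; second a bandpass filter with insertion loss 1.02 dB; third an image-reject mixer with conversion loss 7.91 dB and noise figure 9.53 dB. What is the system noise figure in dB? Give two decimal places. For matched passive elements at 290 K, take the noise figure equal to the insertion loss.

1.30 dB

Convert to linear (a loss of L dB is a gain of −L dB): F_i = 10^(NF_i/10), G_i = 10^(G_i,dB/10)
  Stage 1: F_1 = 10^(0.679/10) = 1.169, G_1 = 10^(17.6/10) = 57.54
  Stage 2: F_2 = 10^(1.02/10) = 1.265, G_2 = 10^(−1.02/10) = 0.7907
  Stage 3: F_3 = 10^(9.53/10) = 8.974, G_3 = 10^(−7.91/10) = 0.1618
Friis cascade:
  F = 1.169 + (1.265 − 1)/57.54 + (8.974 − 1)/45.50 = 1.349
NF = 10 log₁₀(1.349) = 1.30 dB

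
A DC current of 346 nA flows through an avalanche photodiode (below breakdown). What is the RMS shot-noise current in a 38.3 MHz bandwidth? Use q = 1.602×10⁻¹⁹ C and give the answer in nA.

2.06 nA

I_n = √(2qI·B)
2qI·B = 2 × 1.602×10⁻¹⁹ × 3.46×10⁻⁷ × 3.83×10⁷ = 4.25×10⁻¹⁸ A²
I_n = √(4.25×10⁻¹⁸) = 2.06×10⁻⁹ A = 2.06 nA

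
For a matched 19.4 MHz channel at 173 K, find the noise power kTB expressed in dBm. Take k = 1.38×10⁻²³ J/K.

P_n = kTB = 1.38×10⁻²³ × 173 × 1.94×10⁷ = 4.63×10⁻¹⁴ W
In dBm: 10 log₁₀(4.63×10⁻¹⁴ / 10⁻³) = −103.3 dBm

−103.3 dBm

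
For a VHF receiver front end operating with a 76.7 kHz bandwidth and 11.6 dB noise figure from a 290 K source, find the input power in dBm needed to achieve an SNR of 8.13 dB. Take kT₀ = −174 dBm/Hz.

Sensitivity = −174 + 10 log₁₀(B) + NF + SNR_min
= −174 + 48.85 + 11.6 + 8.13
= −105.42 dBm → −105.4 dBm

−105.4 dBm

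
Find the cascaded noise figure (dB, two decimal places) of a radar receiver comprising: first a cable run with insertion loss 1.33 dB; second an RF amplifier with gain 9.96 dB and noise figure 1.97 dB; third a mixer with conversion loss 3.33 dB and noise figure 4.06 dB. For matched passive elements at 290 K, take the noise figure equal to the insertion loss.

Convert to linear (a loss of L dB is a gain of −L dB): F_i = 10^(NF_i/10), G_i = 10^(G_i,dB/10)
  Stage 1: F_1 = 10^(1.33/10) = 1.358, G_1 = 10^(−1.33/10) = 0.7362
  Stage 2: F_2 = 10^(1.97/10) = 1.574, G_2 = 10^(9.96/10) = 9.908
  Stage 3: F_3 = 10^(4.06/10) = 2.547, G_3 = 10^(−3.33/10) = 0.4645
Friis cascade:
  F = 1.358 + (1.574 − 1)/0.7362 + (2.547 − 1)/7.295 = 2.350
NF = 10 log₁₀(2.350) = 3.71 dB

3.71 dB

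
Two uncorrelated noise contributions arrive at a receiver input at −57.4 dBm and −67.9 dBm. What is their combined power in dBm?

−57.0 dBm

Convert to linear, add, convert back:
P₁ = 1.82×10⁻⁹ W, P₂ = 1.62×10⁻¹⁰ W
P_tot = 1.98×10⁻⁹ W → 10 log₁₀(P_tot / 10⁻³) = −57.0 dBm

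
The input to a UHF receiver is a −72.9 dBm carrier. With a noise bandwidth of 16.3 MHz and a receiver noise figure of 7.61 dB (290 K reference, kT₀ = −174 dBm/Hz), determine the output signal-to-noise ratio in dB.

21.4 dB

Noise floor: N = −174 + 10 log₁₀(B) + NF
10 log₁₀(1.63×10⁷) = 72.12 dB
N = −174 + 72.12 + 7.61 = −94.27 dBm
SNR = P_sig − N = −72.9 − (−94.27) = 21.37 dB → 21.4 dB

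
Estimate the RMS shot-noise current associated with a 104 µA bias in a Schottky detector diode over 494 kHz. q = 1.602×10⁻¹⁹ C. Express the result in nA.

I_n = √(2qI·B)
2qI·B = 2 × 1.602×10⁻¹⁹ × 1.04×10⁻⁴ × 4.94×10⁵ = 1.65×10⁻¹⁷ A²
I_n = √(1.65×10⁻¹⁷) = 4.06×10⁻⁹ A = 4.06 nA

4.06 nA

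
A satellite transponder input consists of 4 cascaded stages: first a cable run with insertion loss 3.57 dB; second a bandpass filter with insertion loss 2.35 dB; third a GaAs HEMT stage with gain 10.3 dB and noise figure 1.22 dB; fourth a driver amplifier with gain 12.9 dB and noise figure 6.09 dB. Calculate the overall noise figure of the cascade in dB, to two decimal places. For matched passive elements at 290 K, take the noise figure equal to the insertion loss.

7.99 dB

Convert to linear (a loss of L dB is a gain of −L dB): F_i = 10^(NF_i/10), G_i = 10^(G_i,dB/10)
  Stage 1: F_1 = 10^(3.57/10) = 2.275, G_1 = 10^(−3.57/10) = 0.4395
  Stage 2: F_2 = 10^(2.35/10) = 1.718, G_2 = 10^(−2.35/10) = 0.5821
  Stage 3: F_3 = 10^(1.22/10) = 1.324, G_3 = 10^(10.3/10) = 10.72
  Stage 4: F_4 = 10^(6.09/10) = 4.064, G_4 = 10^(12.9/10) = 19.50
Friis cascade:
  F = 2.275 + (1.718 − 1)/0.4395 + (1.324 − 1)/0.2559 + (4.064 − 1)/2.742 = 6.294
NF = 10 log₁₀(6.294) = 7.99 dB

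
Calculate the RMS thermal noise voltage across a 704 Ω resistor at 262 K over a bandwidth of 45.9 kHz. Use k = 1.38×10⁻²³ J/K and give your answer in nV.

684 nV

V_n = √(4kTRB)
4kTRB = 4 × 1.38×10⁻²³ × 262 × 7.04×10² × 4.59×10⁴ = 4.67×10⁻¹³ V²
V_n = √(4.67×10⁻¹³) = 6.84×10⁻⁷ V = 684 nV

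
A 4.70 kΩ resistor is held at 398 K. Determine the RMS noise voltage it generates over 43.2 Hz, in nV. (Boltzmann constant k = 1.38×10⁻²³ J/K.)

V_n = √(4kTRB)
4kTRB = 4 × 1.38×10⁻²³ × 398 × 4.70×10³ × 4.32×10¹ = 4.46×10⁻¹⁵ V²
V_n = √(4.46×10⁻¹⁵) = 6.68×10⁻⁸ V = 66.8 nV

66.8 nV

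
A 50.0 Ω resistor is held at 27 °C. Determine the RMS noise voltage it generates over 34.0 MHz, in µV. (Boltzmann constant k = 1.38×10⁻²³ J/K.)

5.31 µV

T = 27 °C + 273.15 = 300.15 K
V_n = √(4kTRB)
4kTRB = 4 × 1.38×10⁻²³ × 300.15 × 5.00×10¹ × 3.40×10⁷ = 2.82×10⁻¹¹ V²
V_n = √(2.82×10⁻¹¹) = 5.31×10⁻⁶ V = 5.31 µV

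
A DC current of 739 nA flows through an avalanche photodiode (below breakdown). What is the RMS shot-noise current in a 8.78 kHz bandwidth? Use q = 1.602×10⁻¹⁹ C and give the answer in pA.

I_n = √(2qI·B)
2qI·B = 2 × 1.602×10⁻¹⁹ × 7.39×10⁻⁷ × 8.78×10³ = 2.08×10⁻²¹ A²
I_n = √(2.08×10⁻²¹) = 4.56×10⁻¹¹ A = 45.6 pA

45.6 pA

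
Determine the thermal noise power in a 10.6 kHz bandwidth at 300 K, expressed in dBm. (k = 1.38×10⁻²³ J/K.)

P_n = kTB = 1.38×10⁻²³ × 300 × 1.06×10⁴ = 4.39×10⁻¹⁷ W
In dBm: 10 log₁₀(4.39×10⁻¹⁷ / 10⁻³) = −133.6 dBm

−133.6 dBm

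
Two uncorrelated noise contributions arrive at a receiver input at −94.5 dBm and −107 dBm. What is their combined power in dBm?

Convert to linear, add, convert back:
P₁ = 3.55×10⁻¹³ W, P₂ = 2.00×10⁻¹⁴ W
P_tot = 3.75×10⁻¹³ W → 10 log₁₀(P_tot / 10⁻³) = −94.3 dBm

−94.3 dBm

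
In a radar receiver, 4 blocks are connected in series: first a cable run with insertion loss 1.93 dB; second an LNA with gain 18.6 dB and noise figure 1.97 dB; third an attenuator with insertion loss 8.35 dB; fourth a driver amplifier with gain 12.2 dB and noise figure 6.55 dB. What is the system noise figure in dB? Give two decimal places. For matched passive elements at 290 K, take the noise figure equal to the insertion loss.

4.91 dB

Convert to linear (a loss of L dB is a gain of −L dB): F_i = 10^(NF_i/10), G_i = 10^(G_i,dB/10)
  Stage 1: F_1 = 10^(1.93/10) = 1.560, G_1 = 10^(−1.93/10) = 0.6412
  Stage 2: F_2 = 10^(1.97/10) = 1.574, G_2 = 10^(18.6/10) = 72.44
  Stage 3: F_3 = 10^(8.35/10) = 6.839, G_3 = 10^(−8.35/10) = 0.1462
  Stage 4: F_4 = 10^(6.55/10) = 4.519, G_4 = 10^(12.2/10) = 16.60
Friis cascade:
  F = 1.560 + (1.574 − 1)/0.6412 + (6.839 − 1)/46.45 + (4.519 − 1)/6.792 = 3.098
NF = 10 log₁₀(3.098) = 4.91 dB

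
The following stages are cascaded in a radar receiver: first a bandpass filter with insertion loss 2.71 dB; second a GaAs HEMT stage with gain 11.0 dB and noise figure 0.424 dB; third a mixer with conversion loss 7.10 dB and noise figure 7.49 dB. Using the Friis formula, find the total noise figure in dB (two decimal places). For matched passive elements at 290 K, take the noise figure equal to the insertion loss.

4.38 dB

Convert to linear (a loss of L dB is a gain of −L dB): F_i = 10^(NF_i/10), G_i = 10^(G_i,dB/10)
  Stage 1: F_1 = 10^(2.71/10) = 1.866, G_1 = 10^(−2.71/10) = 0.5358
  Stage 2: F_2 = 10^(0.424/10) = 1.103, G_2 = 10^(11.0/10) = 12.59
  Stage 3: F_3 = 10^(7.49/10) = 5.610, G_3 = 10^(−7.10/10) = 0.1950
Friis cascade:
  F = 1.866 + (1.103 − 1)/0.5358 + (5.610 − 1)/6.745 = 2.741
NF = 10 log₁₀(2.741) = 4.38 dB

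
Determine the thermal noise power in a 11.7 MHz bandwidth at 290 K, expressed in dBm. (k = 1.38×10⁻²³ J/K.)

P_n = kTB = 1.38×10⁻²³ × 290 × 1.17×10⁷ = 4.68×10⁻¹⁴ W
In dBm: 10 log₁₀(4.68×10⁻¹⁴ / 10⁻³) = −103.3 dBm

−103.3 dBm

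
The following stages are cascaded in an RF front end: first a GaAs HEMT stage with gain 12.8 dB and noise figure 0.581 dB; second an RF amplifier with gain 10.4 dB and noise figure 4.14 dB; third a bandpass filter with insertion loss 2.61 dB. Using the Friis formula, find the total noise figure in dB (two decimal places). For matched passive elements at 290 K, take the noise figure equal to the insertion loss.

Convert to linear (a loss of L dB is a gain of −L dB): F_i = 10^(NF_i/10), G_i = 10^(G_i,dB/10)
  Stage 1: F_1 = 10^(0.581/10) = 1.143, G_1 = 10^(12.8/10) = 19.05
  Stage 2: F_2 = 10^(4.14/10) = 2.594, G_2 = 10^(10.4/10) = 10.96
  Stage 3: F_3 = 10^(2.61/10) = 1.824, G_3 = 10^(−2.61/10) = 0.5483
Friis cascade:
  F = 1.143 + (2.594 − 1)/19.05 + (1.824 − 1)/208.9 = 1.231
NF = 10 log₁₀(1.231) = 0.90 dB

0.90 dB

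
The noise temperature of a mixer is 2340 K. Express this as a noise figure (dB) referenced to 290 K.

9.58 dB

F = 1 + T_e/T₀ = 1 + 2340/290 = 9.06897
NF = 10 log₁₀(9.06897) = 9.58 dB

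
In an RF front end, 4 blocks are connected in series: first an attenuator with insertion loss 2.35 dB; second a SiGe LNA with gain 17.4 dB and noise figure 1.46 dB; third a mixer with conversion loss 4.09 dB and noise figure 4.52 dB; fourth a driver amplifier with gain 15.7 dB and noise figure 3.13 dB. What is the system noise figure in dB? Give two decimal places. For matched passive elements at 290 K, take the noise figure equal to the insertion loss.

Convert to linear (a loss of L dB is a gain of −L dB): F_i = 10^(NF_i/10), G_i = 10^(G_i,dB/10)
  Stage 1: F_1 = 10^(2.35/10) = 1.718, G_1 = 10^(−2.35/10) = 0.5821
  Stage 2: F_2 = 10^(1.46/10) = 1.400, G_2 = 10^(17.4/10) = 54.95
  Stage 3: F_3 = 10^(4.52/10) = 2.831, G_3 = 10^(−4.09/10) = 0.3899
  Stage 4: F_4 = 10^(3.13/10) = 2.056, G_4 = 10^(15.7/10) = 37.15
Friis cascade:
  F = 1.718 + (1.400 − 1)/0.5821 + (2.831 − 1)/31.99 + (2.056 − 1)/12.47 = 2.546
NF = 10 log₁₀(2.546) = 4.06 dB

4.06 dB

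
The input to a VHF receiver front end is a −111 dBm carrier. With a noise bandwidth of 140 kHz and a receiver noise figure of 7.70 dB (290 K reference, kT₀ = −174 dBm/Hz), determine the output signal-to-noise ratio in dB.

Noise floor: N = −174 + 10 log₁₀(B) + NF
10 log₁₀(1.40×10⁵) = 51.46 dB
N = −174 + 51.46 + 7.70 = −114.84 dBm
SNR = P_sig − N = −111 − (−114.84) = 3.84 dB → 3.8 dB

3.8 dB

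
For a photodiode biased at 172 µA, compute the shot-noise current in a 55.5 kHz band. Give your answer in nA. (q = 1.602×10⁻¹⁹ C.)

I_n = √(2qI·B)
2qI·B = 2 × 1.602×10⁻¹⁹ × 1.72×10⁻⁴ × 5.55×10⁴ = 3.06×10⁻¹⁸ A²
I_n = √(3.06×10⁻¹⁸) = 1.75×10⁻⁹ A = 1.75 nA

1.75 nA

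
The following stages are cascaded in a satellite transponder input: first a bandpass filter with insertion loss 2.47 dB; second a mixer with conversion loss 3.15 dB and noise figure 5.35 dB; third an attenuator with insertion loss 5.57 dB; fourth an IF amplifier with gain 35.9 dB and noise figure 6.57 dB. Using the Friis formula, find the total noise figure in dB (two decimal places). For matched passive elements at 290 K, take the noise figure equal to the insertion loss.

Convert to linear (a loss of L dB is a gain of −L dB): F_i = 10^(NF_i/10), G_i = 10^(G_i,dB/10)
  Stage 1: F_1 = 10^(2.47/10) = 1.766, G_1 = 10^(−2.47/10) = 0.5662
  Stage 2: F_2 = 10^(5.35/10) = 3.428, G_2 = 10^(−3.15/10) = 0.4842
  Stage 3: F_3 = 10^(5.57/10) = 3.606, G_3 = 10^(−5.57/10) = 0.2773
  Stage 4: F_4 = 10^(6.57/10) = 4.539, G_4 = 10^(35.9/10) = 3890
Friis cascade:
  F = 1.766 + (3.428 − 1)/0.5662 + (3.606 − 1)/0.2742 + (4.539 − 1)/0.07603 = 62.11
NF = 10 log₁₀(62.11) = 17.93 dB

17.93 dB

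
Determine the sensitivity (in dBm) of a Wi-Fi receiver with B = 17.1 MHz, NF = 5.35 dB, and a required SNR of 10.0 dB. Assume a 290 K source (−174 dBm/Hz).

Sensitivity = −174 + 10 log₁₀(B) + NF + SNR_min
= −174 + 72.33 + 5.35 + 10.0
= −86.32 dBm → −86.3 dBm

−86.3 dBm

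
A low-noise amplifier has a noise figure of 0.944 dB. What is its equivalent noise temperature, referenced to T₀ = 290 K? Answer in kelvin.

70.4 K

F = 10^(0.944/10) = 1.2428
T_e = (F − 1)·T₀ = (1.2428 − 1) × 290 = 70.4 K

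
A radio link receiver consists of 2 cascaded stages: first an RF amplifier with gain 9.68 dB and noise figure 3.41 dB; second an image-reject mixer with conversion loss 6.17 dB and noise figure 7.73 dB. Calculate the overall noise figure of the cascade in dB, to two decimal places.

Convert to linear (a loss of L dB is a gain of −L dB): F_i = 10^(NF_i/10), G_i = 10^(G_i,dB/10)
  Stage 1: F_1 = 10^(3.41/10) = 2.193, G_1 = 10^(9.68/10) = 9.290
  Stage 2: F_2 = 10^(7.73/10) = 5.929, G_2 = 10^(−6.17/10) = 0.2415
Friis cascade:
  F = 2.193 + (5.929 − 1)/9.290 = 2.723
NF = 10 log₁₀(2.723) = 4.35 dB

4.35 dB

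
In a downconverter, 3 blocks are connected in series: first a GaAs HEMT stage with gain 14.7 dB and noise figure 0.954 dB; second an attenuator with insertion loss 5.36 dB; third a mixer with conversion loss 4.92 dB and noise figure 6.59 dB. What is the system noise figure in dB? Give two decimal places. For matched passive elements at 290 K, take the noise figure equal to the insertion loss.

Convert to linear (a loss of L dB is a gain of −L dB): F_i = 10^(NF_i/10), G_i = 10^(G_i,dB/10)
  Stage 1: F_1 = 10^(0.954/10) = 1.246, G_1 = 10^(14.7/10) = 29.51
  Stage 2: F_2 = 10^(5.36/10) = 3.436, G_2 = 10^(−5.36/10) = 0.2911
  Stage 3: F_3 = 10^(6.59/10) = 4.560, G_3 = 10^(−4.92/10) = 0.3221
Friis cascade:
  F = 1.246 + (3.436 − 1)/29.51 + (4.560 − 1)/8.590 = 1.743
NF = 10 log₁₀(1.743) = 2.41 dB

2.41 dB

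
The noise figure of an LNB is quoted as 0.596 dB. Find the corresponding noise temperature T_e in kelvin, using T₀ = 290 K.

F = 10^(0.596/10) = 1.1471
T_e = (F − 1)·T₀ = (1.1471 − 1) × 290 = 42.7 K

42.7 K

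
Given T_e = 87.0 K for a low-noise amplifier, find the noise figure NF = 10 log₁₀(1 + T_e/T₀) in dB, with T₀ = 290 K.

F = 1 + T_e/T₀ = 1 + 87.0/290 = 1.3
NF = 10 log₁₀(1.3) = 1.14 dB

1.14 dB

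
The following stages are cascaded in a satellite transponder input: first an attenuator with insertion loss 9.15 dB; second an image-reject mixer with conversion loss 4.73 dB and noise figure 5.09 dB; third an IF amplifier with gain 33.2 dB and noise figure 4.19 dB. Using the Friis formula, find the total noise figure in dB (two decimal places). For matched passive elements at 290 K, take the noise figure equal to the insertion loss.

18.21 dB

Convert to linear (a loss of L dB is a gain of −L dB): F_i = 10^(NF_i/10), G_i = 10^(G_i,dB/10)
  Stage 1: F_1 = 10^(9.15/10) = 8.222, G_1 = 10^(−9.15/10) = 0.1216
  Stage 2: F_2 = 10^(5.09/10) = 3.228, G_2 = 10^(−4.73/10) = 0.3365
  Stage 3: F_3 = 10^(4.19/10) = 2.624, G_3 = 10^(33.2/10) = 2089
Friis cascade:
  F = 8.222 + (3.228 − 1)/0.1216 + (2.624 − 1)/0.04093 = 66.23
NF = 10 log₁₀(66.23) = 18.21 dB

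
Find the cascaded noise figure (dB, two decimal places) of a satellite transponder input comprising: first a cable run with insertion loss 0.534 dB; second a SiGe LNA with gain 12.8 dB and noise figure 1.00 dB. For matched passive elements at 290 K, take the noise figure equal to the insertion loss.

1.53 dB

Convert to linear (a loss of L dB is a gain of −L dB): F_i = 10^(NF_i/10), G_i = 10^(G_i,dB/10)
  Stage 1: F_1 = 10^(0.534/10) = 1.131, G_1 = 10^(−0.534/10) = 0.8843
  Stage 2: F_2 = 10^(1.00/10) = 1.259, G_2 = 10^(12.8/10) = 19.05
Friis cascade:
  F = 1.131 + (1.259 − 1)/0.8843 = 1.424
NF = 10 log₁₀(1.424) = 1.53 dB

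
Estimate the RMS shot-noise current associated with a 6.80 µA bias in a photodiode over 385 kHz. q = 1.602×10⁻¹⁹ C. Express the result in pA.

916 pA

I_n = √(2qI·B)
2qI·B = 2 × 1.602×10⁻¹⁹ × 6.80×10⁻⁶ × 3.85×10⁵ = 8.39×10⁻¹⁹ A²
I_n = √(8.39×10⁻¹⁹) = 9.16×10⁻¹⁰ A = 916 pA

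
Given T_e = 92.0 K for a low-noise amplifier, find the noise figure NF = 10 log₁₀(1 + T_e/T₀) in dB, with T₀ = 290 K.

F = 1 + T_e/T₀ = 1 + 92.0/290 = 1.31724
NF = 10 log₁₀(1.31724) = 1.20 dB

1.20 dB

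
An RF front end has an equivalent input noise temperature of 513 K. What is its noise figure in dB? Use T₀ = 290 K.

4.42 dB

F = 1 + T_e/T₀ = 1 + 513/290 = 2.76897
NF = 10 log₁₀(2.76897) = 4.42 dB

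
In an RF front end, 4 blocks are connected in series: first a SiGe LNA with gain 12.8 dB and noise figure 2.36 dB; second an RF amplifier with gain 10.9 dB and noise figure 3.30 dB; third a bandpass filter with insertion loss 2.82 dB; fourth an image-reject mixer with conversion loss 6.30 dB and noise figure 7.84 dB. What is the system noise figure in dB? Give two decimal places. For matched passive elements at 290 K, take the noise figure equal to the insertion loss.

Convert to linear (a loss of L dB is a gain of −L dB): F_i = 10^(NF_i/10), G_i = 10^(G_i,dB/10)
  Stage 1: F_1 = 10^(2.36/10) = 1.722, G_1 = 10^(12.8/10) = 19.05
  Stage 2: F_2 = 10^(3.30/10) = 2.138, G_2 = 10^(10.9/10) = 12.30
  Stage 3: F_3 = 10^(2.82/10) = 1.914, G_3 = 10^(−2.82/10) = 0.5224
  Stage 4: F_4 = 10^(7.84/10) = 6.081, G_4 = 10^(−6.30/10) = 0.2344
Friis cascade:
  F = 1.722 + (2.138 − 1)/19.05 + (1.914 − 1)/234.4 + (6.081 − 1)/122.5 = 1.827
NF = 10 log₁₀(1.827) = 2.62 dB

2.62 dB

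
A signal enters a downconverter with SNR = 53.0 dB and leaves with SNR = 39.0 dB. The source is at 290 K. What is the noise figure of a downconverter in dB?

NF (dB) = SNR_in(dB) − SNR_out(dB) when the source is at T₀
NF = 53.0 − 39.0 = 14.0 dB

14.0 dB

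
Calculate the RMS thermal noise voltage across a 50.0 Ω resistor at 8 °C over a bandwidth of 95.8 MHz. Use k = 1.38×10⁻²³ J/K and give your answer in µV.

T = 8 °C + 273.15 = 281.15 K
V_n = √(4kTRB)
4kTRB = 4 × 1.38×10⁻²³ × 281.15 × 5.00×10¹ × 9.58×10⁷ = 7.43×10⁻¹¹ V²
V_n = √(7.43×10⁻¹¹) = 8.62×10⁻⁶ V = 8.62 µV

8.62 µV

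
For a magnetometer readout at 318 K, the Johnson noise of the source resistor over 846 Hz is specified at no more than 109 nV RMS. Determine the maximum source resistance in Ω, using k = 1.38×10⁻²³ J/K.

800 Ω

Johnson–Nyquist: V_n = √(4kTRB) ⇒ R = V_n² / (4kTB)
4kTB = 4 × 1.38×10⁻²³ × 318 × 8.46×10² = 1.49×10⁻¹⁷
R = (1.09×10⁻⁷)² / 1.49×10⁻¹⁷ = 8.00×10² Ω = 800 Ω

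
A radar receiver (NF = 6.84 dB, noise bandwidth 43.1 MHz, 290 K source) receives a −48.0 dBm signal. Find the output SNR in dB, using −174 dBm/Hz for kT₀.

42.8 dB

Noise floor: N = −174 + 10 log₁₀(B) + NF
10 log₁₀(4.31×10⁷) = 76.34 dB
N = −174 + 76.34 + 6.84 = −90.82 dBm
SNR = P_sig − N = −48.0 − (−90.82) = 42.82 dB → 42.8 dB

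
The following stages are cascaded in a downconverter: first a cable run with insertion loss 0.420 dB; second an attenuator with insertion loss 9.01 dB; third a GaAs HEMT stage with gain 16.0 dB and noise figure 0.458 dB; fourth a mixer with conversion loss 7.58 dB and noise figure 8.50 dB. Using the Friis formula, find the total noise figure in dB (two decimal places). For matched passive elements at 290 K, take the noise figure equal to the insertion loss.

10.45 dB

Convert to linear (a loss of L dB is a gain of −L dB): F_i = 10^(NF_i/10), G_i = 10^(G_i,dB/10)
  Stage 1: F_1 = 10^(0.420/10) = 1.102, G_1 = 10^(−0.420/10) = 0.9078
  Stage 2: F_2 = 10^(9.01/10) = 7.962, G_2 = 10^(−9.01/10) = 0.1256
  Stage 3: F_3 = 10^(0.458/10) = 1.111, G_3 = 10^(16.0/10) = 39.81
  Stage 4: F_4 = 10^(8.50/10) = 7.079, G_4 = 10^(−7.58/10) = 0.1746
Friis cascade:
  F = 1.102 + (7.962 − 1)/0.9078 + (1.111 − 1)/0.1140 + (7.079 − 1)/4.539 = 11.08
NF = 10 log₁₀(11.08) = 10.45 dB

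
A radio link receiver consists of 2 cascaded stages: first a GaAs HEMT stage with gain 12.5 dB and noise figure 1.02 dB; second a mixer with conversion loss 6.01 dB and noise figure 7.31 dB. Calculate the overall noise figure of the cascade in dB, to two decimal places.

Convert to linear (a loss of L dB is a gain of −L dB): F_i = 10^(NF_i/10), G_i = 10^(G_i,dB/10)
  Stage 1: F_1 = 10^(1.02/10) = 1.265, G_1 = 10^(12.5/10) = 17.78
  Stage 2: F_2 = 10^(7.31/10) = 5.383, G_2 = 10^(−6.01/10) = 0.2506
Friis cascade:
  F = 1.265 + (5.383 − 1)/17.78 = 1.511
NF = 10 log₁₀(1.511) = 1.79 dB

1.79 dB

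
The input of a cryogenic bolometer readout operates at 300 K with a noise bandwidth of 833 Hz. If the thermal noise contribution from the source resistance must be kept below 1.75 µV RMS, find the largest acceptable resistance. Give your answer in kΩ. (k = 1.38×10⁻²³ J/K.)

Johnson–Nyquist: V_n = √(4kTRB) ⇒ R = V_n² / (4kTB)
4kTB = 4 × 1.38×10⁻²³ × 300 × 8.33×10² = 1.38×10⁻¹⁷
R = (1.75×10⁻⁶)² / 1.38×10⁻¹⁷ = 2.22×10⁵ Ω = 222 kΩ

222 kΩ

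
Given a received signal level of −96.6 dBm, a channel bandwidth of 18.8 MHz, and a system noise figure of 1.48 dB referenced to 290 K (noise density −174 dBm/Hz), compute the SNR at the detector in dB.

3.2 dB

Noise floor: N = −174 + 10 log₁₀(B) + NF
10 log₁₀(1.88×10⁷) = 72.74 dB
N = −174 + 72.74 + 1.48 = −99.78 dBm
SNR = P_sig − N = −96.6 − (−99.78) = 3.18 dB → 3.2 dB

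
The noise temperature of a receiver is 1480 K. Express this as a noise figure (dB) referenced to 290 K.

F = 1 + T_e/T₀ = 1 + 1480/290 = 6.10345
NF = 10 log₁₀(6.10345) = 7.86 dB

7.86 dB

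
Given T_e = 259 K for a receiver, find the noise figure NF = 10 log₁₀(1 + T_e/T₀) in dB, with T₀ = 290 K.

F = 1 + T_e/T₀ = 1 + 259/290 = 1.8931
NF = 10 log₁₀(1.8931) = 2.77 dB

2.77 dB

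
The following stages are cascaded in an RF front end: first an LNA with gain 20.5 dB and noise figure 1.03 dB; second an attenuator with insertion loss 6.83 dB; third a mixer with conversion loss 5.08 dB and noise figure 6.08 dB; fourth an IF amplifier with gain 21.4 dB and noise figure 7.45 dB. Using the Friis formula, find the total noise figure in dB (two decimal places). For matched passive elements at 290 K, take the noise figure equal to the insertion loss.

3.15 dB

Convert to linear (a loss of L dB is a gain of −L dB): F_i = 10^(NF_i/10), G_i = 10^(G_i,dB/10)
  Stage 1: F_1 = 10^(1.03/10) = 1.268, G_1 = 10^(20.5/10) = 112.2
  Stage 2: F_2 = 10^(6.83/10) = 4.819, G_2 = 10^(−6.83/10) = 0.2075
  Stage 3: F_3 = 10^(6.08/10) = 4.055, G_3 = 10^(−5.08/10) = 0.3105
  Stage 4: F_4 = 10^(7.45/10) = 5.559, G_4 = 10^(21.4/10) = 138.0
Friis cascade:
  F = 1.268 + (4.819 − 1)/112.2 + (4.055 − 1)/23.28 + (5.559 − 1)/7.228 = 2.064
NF = 10 log₁₀(2.064) = 3.15 dB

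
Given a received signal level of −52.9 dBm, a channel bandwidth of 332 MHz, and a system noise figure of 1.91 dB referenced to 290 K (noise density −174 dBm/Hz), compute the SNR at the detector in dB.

Noise floor: N = −174 + 10 log₁₀(B) + NF
10 log₁₀(3.32×10⁸) = 85.21 dB
N = −174 + 85.21 + 1.91 = −86.88 dBm
SNR = P_sig − N = −52.9 − (−86.88) = 33.98 dB → 34.0 dB

34.0 dB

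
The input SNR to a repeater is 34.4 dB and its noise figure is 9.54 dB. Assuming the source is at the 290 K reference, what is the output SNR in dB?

By definition F = SNR_in/SNR_out, so in dB: SNR_out = SNR_in − NF
SNR_out = 34.4 − 9.54 = 24.86 dB

24.86 dB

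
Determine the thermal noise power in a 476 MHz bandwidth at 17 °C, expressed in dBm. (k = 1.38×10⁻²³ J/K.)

−87.2 dBm

T = 17 °C + 273.15 = 290.15 K
P_n = kTB = 1.38×10⁻²³ × 290.15 × 4.76×10⁸ = 1.91×10⁻¹² W
In dBm: 10 log₁₀(1.91×10⁻¹² / 10⁻³) = −87.2 dBm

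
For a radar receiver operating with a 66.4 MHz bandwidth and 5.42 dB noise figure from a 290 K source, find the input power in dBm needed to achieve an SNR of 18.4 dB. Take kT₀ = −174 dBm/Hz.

Sensitivity = −174 + 10 log₁₀(B) + NF + SNR_min
= −174 + 78.22 + 5.42 + 18.4
= −71.96 dBm → −72.0 dBm

−72.0 dBm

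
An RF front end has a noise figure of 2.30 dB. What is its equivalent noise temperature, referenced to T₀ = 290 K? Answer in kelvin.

202 K

F = 10^(2.30/10) = 1.69824
T_e = (F − 1)·T₀ = (1.69824 − 1) × 290 = 202 K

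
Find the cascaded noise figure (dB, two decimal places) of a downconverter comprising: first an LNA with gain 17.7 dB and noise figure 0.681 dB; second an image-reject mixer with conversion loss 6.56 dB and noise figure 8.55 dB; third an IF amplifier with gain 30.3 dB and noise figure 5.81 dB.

Convert to linear (a loss of L dB is a gain of −L dB): F_i = 10^(NF_i/10), G_i = 10^(G_i,dB/10)
  Stage 1: F_1 = 10^(0.681/10) = 1.170, G_1 = 10^(17.7/10) = 58.88
  Stage 2: F_2 = 10^(8.55/10) = 7.161, G_2 = 10^(−6.56/10) = 0.2208
  Stage 3: F_3 = 10^(5.81/10) = 3.811, G_3 = 10^(30.3/10) = 1072
Friis cascade:
  F = 1.170 + (7.161 − 1)/58.88 + (3.811 − 1)/13.00 = 1.491
NF = 10 log₁₀(1.491) = 1.73 dB

1.73 dB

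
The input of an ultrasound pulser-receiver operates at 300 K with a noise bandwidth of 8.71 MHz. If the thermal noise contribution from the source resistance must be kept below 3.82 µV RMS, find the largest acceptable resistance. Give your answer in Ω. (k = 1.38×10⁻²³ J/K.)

Johnson–Nyquist: V_n = √(4kTRB) ⇒ R = V_n² / (4kTB)
4kTB = 4 × 1.38×10⁻²³ × 300 × 8.71×10⁶ = 1.44×10⁻¹³
R = (3.82×10⁻⁶)² / 1.44×10⁻¹³ = 1.01×10² Ω = 101 Ω

101 Ω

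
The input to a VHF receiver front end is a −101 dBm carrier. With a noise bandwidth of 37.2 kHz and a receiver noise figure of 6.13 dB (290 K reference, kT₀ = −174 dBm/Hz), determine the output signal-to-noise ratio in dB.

Noise floor: N = −174 + 10 log₁₀(B) + NF
10 log₁₀(3.72×10⁴) = 45.71 dB
N = −174 + 45.71 + 6.13 = −122.16 dBm
SNR = P_sig − N = −101 − (−122.16) = 21.16 dB → 21.2 dB

21.2 dB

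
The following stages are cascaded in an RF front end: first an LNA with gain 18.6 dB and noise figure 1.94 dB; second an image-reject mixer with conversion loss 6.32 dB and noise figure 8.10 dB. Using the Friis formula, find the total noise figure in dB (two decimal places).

2.14 dB

Convert to linear (a loss of L dB is a gain of −L dB): F_i = 10^(NF_i/10), G_i = 10^(G_i,dB/10)
  Stage 1: F_1 = 10^(1.94/10) = 1.563, G_1 = 10^(18.6/10) = 72.44
  Stage 2: F_2 = 10^(8.10/10) = 6.457, G_2 = 10^(−6.32/10) = 0.2333
Friis cascade:
  F = 1.563 + (6.457 − 1)/72.44 = 1.638
NF = 10 log₁₀(1.638) = 2.14 dB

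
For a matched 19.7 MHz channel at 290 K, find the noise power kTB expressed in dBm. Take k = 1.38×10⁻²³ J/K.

−101.0 dBm

P_n = kTB = 1.38×10⁻²³ × 290 × 1.97×10⁷ = 7.88×10⁻¹⁴ W
In dBm: 10 log₁₀(7.88×10⁻¹⁴ / 10⁻³) = −101.0 dBm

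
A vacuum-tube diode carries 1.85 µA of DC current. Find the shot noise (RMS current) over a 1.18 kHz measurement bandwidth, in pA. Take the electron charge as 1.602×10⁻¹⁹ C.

I_n = √(2qI·B)
2qI·B = 2 × 1.602×10⁻¹⁹ × 1.85×10⁻⁶ × 1.18×10³ = 6.99×10⁻²² A²
I_n = √(6.99×10⁻²²) = 2.64×10⁻¹¹ A = 26.4 pA

26.4 pA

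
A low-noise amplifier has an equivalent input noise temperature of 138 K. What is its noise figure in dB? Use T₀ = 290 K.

F = 1 + T_e/T₀ = 1 + 138/290 = 1.47586
NF = 10 log₁₀(1.47586) = 1.69 dB

1.69 dB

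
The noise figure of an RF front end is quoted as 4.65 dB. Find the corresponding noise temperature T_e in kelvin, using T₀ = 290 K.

556 K

F = 10^(4.65/10) = 2.91743
T_e = (F − 1)·T₀ = (2.91743 − 1) × 290 = 556 K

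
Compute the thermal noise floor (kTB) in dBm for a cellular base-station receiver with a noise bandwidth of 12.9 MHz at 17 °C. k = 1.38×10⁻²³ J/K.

T = 17 °C + 273.15 = 290.15 K
P_n = kTB = 1.38×10⁻²³ × 290.15 × 1.29×10⁷ = 5.17×10⁻¹⁴ W
In dBm: 10 log₁₀(5.17×10⁻¹⁴ / 10⁻³) = −102.9 dBm

−102.9 dBm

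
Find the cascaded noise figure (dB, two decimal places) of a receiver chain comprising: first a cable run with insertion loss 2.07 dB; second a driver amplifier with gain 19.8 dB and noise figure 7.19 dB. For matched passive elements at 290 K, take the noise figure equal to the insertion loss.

Convert to linear (a loss of L dB is a gain of −L dB): F_i = 10^(NF_i/10), G_i = 10^(G_i,dB/10)
  Stage 1: F_1 = 10^(2.07/10) = 1.611, G_1 = 10^(−2.07/10) = 0.6209
  Stage 2: F_2 = 10^(7.19/10) = 5.236, G_2 = 10^(19.8/10) = 95.50
Friis cascade:
  F = 1.611 + (5.236 − 1)/0.6209 = 8.433
NF = 10 log₁₀(8.433) = 9.26 dB

9.26 dB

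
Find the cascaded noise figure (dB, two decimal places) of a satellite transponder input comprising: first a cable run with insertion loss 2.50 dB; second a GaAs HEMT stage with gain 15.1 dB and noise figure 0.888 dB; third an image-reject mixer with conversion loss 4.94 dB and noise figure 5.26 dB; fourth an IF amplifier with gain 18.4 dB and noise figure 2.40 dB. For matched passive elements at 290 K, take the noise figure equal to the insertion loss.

3.87 dB

Convert to linear (a loss of L dB is a gain of −L dB): F_i = 10^(NF_i/10), G_i = 10^(G_i,dB/10)
  Stage 1: F_1 = 10^(2.50/10) = 1.778, G_1 = 10^(−2.50/10) = 0.5623
  Stage 2: F_2 = 10^(0.888/10) = 1.227, G_2 = 10^(15.1/10) = 32.36
  Stage 3: F_3 = 10^(5.26/10) = 3.357, G_3 = 10^(−4.94/10) = 0.3206
  Stage 4: F_4 = 10^(2.40/10) = 1.738, G_4 = 10^(18.4/10) = 69.18
Friis cascade:
  F = 1.778 + (1.227 − 1)/0.5623 + (3.357 − 1)/18.20 + (1.738 − 1)/5.834 = 2.438
NF = 10 log₁₀(2.438) = 3.87 dB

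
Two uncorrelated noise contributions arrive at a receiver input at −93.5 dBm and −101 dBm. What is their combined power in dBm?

−92.8 dBm

Convert to linear, add, convert back:
P₁ = 4.47×10⁻¹³ W, P₂ = 7.94×10⁻¹⁴ W
P_tot = 5.26×10⁻¹³ W → 10 log₁₀(P_tot / 10⁻³) = −92.8 dBm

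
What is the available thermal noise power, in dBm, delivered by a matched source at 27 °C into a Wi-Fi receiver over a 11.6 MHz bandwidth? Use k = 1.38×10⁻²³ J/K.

−103.2 dBm

T = 27 °C + 273.15 = 300.15 K
P_n = kTB = 1.38×10⁻²³ × 300.15 × 1.16×10⁷ = 4.80×10⁻¹⁴ W
In dBm: 10 log₁₀(4.80×10⁻¹⁴ / 10⁻³) = −103.2 dBm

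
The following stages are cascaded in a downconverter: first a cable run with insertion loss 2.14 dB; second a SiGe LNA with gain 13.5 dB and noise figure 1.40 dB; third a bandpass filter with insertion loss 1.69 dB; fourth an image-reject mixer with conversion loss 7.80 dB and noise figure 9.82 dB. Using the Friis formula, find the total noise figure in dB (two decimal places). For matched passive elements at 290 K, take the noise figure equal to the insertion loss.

5.08 dB

Convert to linear (a loss of L dB is a gain of −L dB): F_i = 10^(NF_i/10), G_i = 10^(G_i,dB/10)
  Stage 1: F_1 = 10^(2.14/10) = 1.637, G_1 = 10^(−2.14/10) = 0.6109
  Stage 2: F_2 = 10^(1.40/10) = 1.380, G_2 = 10^(13.5/10) = 22.39
  Stage 3: F_3 = 10^(1.69/10) = 1.476, G_3 = 10^(−1.69/10) = 0.6776
  Stage 4: F_4 = 10^(9.82/10) = 9.594, G_4 = 10^(−7.80/10) = 0.1660
Friis cascade:
  F = 1.637 + (1.380 − 1)/0.6109 + (1.476 − 1)/13.68 + (9.594 − 1)/9.268 = 3.221
NF = 10 log₁₀(3.221) = 5.08 dB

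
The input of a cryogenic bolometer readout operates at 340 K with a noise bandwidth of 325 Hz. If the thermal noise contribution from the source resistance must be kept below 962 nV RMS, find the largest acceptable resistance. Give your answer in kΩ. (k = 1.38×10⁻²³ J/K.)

Johnson–Nyquist: V_n = √(4kTRB) ⇒ R = V_n² / (4kTB)
4kTB = 4 × 1.38×10⁻²³ × 340 × 3.25×10² = 6.10×10⁻¹⁸
R = (9.62×10⁻⁷)² / 6.10×10⁻¹⁸ = 1.52×10⁵ Ω = 152 kΩ

152 kΩ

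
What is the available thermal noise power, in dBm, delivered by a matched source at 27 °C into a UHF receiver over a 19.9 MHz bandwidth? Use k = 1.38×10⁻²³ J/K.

T = 27 °C + 273.15 = 300.15 K
P_n = kTB = 1.38×10⁻²³ × 300.15 × 1.99×10⁷ = 8.24×10⁻¹⁴ W
In dBm: 10 log₁₀(8.24×10⁻¹⁴ / 10⁻³) = −100.8 dBm

−100.8 dBm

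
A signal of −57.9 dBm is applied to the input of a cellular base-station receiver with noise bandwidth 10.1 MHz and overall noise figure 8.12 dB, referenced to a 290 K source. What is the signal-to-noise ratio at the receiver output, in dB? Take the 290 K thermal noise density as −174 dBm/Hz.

Noise floor: N = −174 + 10 log₁₀(B) + NF
10 log₁₀(1.01×10⁷) = 70.04 dB
N = −174 + 70.04 + 8.12 = −95.84 dBm
SNR = P_sig − N = −57.9 − (−95.84) = 37.94 dB → 37.9 dB

37.9 dB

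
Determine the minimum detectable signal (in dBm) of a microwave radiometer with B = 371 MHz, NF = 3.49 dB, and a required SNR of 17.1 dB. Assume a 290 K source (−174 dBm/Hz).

Sensitivity = −174 + 10 log₁₀(B) + NF + SNR_min
= −174 + 85.69 + 3.49 + 17.1
= −67.72 dBm → −67.7 dBm

−67.7 dBm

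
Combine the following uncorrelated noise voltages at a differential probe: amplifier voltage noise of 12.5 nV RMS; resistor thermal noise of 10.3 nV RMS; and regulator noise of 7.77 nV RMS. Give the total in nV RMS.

18.0 nV

Uncorrelated sources add in power (mean-square): V_tot = √(ΣV_i²)
V_tot = √[(1.25×10⁻⁸)² + (1.03×10⁻⁸)² + (7.77×10⁻⁹)²] = 1.80×10⁻⁸ V = 18.0 nV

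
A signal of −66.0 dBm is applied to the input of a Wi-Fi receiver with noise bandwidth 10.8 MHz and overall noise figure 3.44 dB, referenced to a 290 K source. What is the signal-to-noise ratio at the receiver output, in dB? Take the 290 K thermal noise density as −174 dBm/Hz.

Noise floor: N = −174 + 10 log₁₀(B) + NF
10 log₁₀(1.08×10⁷) = 70.33 dB
N = −174 + 70.33 + 3.44 = −100.23 dBm
SNR = P_sig − N = −66.0 − (−100.23) = 34.23 dB → 34.2 dB

34.2 dB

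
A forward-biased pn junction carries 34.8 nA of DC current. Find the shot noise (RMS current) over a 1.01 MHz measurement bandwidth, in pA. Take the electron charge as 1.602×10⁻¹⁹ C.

I_n = √(2qI·B)
2qI·B = 2 × 1.602×10⁻¹⁹ × 3.48×10⁻⁸ × 1.01×10⁶ = 1.13×10⁻²⁰ A²
I_n = √(1.13×10⁻²⁰) = 1.06×10⁻¹⁰ A = 106 pA

106 pA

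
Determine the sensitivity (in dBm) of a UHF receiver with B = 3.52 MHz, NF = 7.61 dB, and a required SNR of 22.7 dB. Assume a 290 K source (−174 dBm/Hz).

Sensitivity = −174 + 10 log₁₀(B) + NF + SNR_min
= −174 + 65.47 + 7.61 + 22.7
= −78.22 dBm → −78.2 dBm

−78.2 dBm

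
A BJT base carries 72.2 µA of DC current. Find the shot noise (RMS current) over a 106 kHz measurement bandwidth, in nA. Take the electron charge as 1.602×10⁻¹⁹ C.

1.57 nA

I_n = √(2qI·B)
2qI·B = 2 × 1.602×10⁻¹⁹ × 7.22×10⁻⁵ × 1.06×10⁵ = 2.45×10⁻¹⁸ A²
I_n = √(2.45×10⁻¹⁸) = 1.57×10⁻⁹ A = 1.57 nA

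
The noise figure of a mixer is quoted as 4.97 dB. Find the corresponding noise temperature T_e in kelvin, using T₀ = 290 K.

621 K

F = 10^(4.97/10) = 3.14051
T_e = (F − 1)·T₀ = (3.14051 − 1) × 290 = 621 K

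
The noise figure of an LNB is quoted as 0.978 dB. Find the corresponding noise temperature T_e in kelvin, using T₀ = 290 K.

73.2 K

F = 10^(0.978/10) = 1.25256
T_e = (F − 1)·T₀ = (1.25256 − 1) × 290 = 73.2 K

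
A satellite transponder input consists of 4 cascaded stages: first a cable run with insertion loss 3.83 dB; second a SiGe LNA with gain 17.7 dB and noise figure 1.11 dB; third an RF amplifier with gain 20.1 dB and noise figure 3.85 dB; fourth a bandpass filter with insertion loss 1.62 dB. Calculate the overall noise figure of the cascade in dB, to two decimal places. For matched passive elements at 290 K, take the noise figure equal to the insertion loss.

5.02 dB

Convert to linear (a loss of L dB is a gain of −L dB): F_i = 10^(NF_i/10), G_i = 10^(G_i,dB/10)
  Stage 1: F_1 = 10^(3.83/10) = 2.415, G_1 = 10^(−3.83/10) = 0.4140
  Stage 2: F_2 = 10^(1.11/10) = 1.291, G_2 = 10^(17.7/10) = 58.88
  Stage 3: F_3 = 10^(3.85/10) = 2.427, G_3 = 10^(20.1/10) = 102.3
  Stage 4: F_4 = 10^(1.62/10) = 1.452, G_4 = 10^(−1.62/10) = 0.6887
Friis cascade:
  F = 2.415 + (1.291 − 1)/0.4140 + (2.427 − 1)/24.38 + (1.452 − 1)/2495 = 3.178
NF = 10 log₁₀(3.178) = 5.02 dB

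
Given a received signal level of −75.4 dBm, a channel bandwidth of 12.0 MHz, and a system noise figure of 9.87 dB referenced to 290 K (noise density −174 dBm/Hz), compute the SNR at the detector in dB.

17.9 dB

Noise floor: N = −174 + 10 log₁₀(B) + NF
10 log₁₀(1.20×10⁷) = 70.79 dB
N = −174 + 70.79 + 9.87 = −93.34 dBm
SNR = P_sig − N = −75.4 − (−93.34) = 17.94 dB → 17.9 dB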